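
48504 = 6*8084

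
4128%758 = 338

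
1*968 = 968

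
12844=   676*19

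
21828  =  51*428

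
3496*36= 125856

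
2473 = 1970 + 503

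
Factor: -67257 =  - 3^3*47^1* 53^1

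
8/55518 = 4/27759 = 0.00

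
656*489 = 320784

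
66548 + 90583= 157131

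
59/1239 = 1/21 = 0.05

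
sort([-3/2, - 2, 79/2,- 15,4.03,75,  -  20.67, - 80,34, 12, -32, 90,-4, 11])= [ -80, - 32, - 20.67, - 15,-4,-2,-3/2,4.03,11 , 12, 34,79/2,75,90] 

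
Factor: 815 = 5^1 * 163^1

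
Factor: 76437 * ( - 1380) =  - 105483060 = - 2^2*3^4*5^1*19^1*23^1 * 149^1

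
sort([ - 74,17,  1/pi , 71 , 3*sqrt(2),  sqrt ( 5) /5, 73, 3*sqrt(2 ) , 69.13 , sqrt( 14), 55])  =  [  -  74, 1/pi,sqrt( 5)/5,sqrt(14),  3 * sqrt (2), 3*sqrt( 2), 17 , 55,69.13, 71, 73 ]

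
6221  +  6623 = 12844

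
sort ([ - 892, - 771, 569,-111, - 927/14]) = [-892, - 771  , - 111 , - 927/14 , 569]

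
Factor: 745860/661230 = 2^1*3^( - 2)*79^ ( - 1 )*401^1 = 802/711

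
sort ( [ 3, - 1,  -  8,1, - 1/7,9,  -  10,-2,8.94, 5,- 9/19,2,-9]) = [- 10, - 9,-8,-2 , - 1,  -  9/19, - 1/7,1,2,3, 5,8.94,9]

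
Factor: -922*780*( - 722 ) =519233520 = 2^4 *3^1*5^1*13^1*19^2*461^1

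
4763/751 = 4763/751 = 6.34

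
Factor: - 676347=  - 3^1*7^2 * 43^1*107^1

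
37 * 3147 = 116439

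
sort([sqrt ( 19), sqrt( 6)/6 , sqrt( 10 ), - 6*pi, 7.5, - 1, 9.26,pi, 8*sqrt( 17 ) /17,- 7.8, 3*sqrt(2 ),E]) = [ - 6*pi, - 7.8, - 1,  sqrt(6)/6,  8*sqrt( 17)/17, E, pi, sqrt(10), 3* sqrt( 2) , sqrt( 19), 7.5,9.26 ]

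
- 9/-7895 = 9/7895 = 0.00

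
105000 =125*840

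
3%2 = 1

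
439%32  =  23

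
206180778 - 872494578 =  - 666313800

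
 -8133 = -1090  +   - 7043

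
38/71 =38/71 = 0.54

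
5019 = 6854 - 1835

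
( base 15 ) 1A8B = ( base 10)5756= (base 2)1011001111100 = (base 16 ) 167C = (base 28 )79G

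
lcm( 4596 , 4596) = 4596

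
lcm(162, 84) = 2268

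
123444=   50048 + 73396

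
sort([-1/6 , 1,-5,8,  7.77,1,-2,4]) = [ - 5, - 2, - 1/6,1, 1, 4, 7.77,8] 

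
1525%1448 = 77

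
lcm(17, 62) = 1054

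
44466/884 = 22233/442=50.30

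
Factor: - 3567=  - 3^1*29^1*41^1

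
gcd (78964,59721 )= 1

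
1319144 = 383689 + 935455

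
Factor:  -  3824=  - 2^4*239^1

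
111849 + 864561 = 976410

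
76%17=8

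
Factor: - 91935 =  - 3^4*5^1*227^1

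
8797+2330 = 11127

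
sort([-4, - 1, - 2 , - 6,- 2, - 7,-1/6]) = [ - 7, - 6,-4, - 2,-2, -1, - 1/6]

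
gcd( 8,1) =1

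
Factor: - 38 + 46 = 2^3=8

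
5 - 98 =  - 93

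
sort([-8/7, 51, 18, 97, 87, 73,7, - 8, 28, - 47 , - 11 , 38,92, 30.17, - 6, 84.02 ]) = [ - 47, - 11,  -  8, - 6, - 8/7,7, 18,28,30.17, 38, 51, 73, 84.02,87, 92,97]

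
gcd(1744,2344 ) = 8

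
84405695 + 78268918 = 162674613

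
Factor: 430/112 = 215/56 = 2^ ( - 3)*5^1*7^( - 1 )*43^1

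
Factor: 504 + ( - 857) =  - 353^1= - 353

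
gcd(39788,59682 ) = 19894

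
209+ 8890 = 9099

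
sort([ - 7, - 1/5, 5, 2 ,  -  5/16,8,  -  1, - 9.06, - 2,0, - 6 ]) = [ - 9.06, - 7, - 6,  -  2, - 1, - 5/16, - 1/5,0, 2, 5, 8 ] 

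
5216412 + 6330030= 11546442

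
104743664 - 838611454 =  - 733867790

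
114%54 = 6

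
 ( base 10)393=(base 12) 289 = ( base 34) bj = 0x189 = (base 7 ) 1101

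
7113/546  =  2371/182=13.03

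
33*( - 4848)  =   - 159984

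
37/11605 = 37/11605 = 0.00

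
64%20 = 4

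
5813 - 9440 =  - 3627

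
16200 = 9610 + 6590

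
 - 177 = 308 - 485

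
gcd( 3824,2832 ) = 16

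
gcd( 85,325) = 5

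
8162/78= 4081/39 = 104.64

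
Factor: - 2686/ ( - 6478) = 17/41 = 17^1 * 41^(-1)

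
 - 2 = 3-5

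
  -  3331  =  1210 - 4541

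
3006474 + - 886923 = 2119551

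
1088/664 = 136/83= 1.64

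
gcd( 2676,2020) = 4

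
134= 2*67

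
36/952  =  9/238=0.04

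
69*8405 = 579945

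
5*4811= 24055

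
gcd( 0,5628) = 5628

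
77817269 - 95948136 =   -  18130867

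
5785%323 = 294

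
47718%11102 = 3310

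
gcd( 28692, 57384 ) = 28692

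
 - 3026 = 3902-6928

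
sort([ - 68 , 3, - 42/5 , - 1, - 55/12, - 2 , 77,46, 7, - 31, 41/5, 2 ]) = [ - 68,  -  31, - 42/5, - 55/12,-2 , - 1,2, 3  ,  7, 41/5, 46,77 ] 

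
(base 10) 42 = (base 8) 52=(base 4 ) 222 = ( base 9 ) 46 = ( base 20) 22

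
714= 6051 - 5337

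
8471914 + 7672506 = 16144420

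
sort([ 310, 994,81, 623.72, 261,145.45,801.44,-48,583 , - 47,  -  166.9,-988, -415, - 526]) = [ -988, -526, - 415, - 166.9, - 48 ,  -  47, 81,145.45,261,310,  583 , 623.72, 801.44, 994]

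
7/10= 7/10=0.70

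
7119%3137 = 845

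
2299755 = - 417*( - 5515)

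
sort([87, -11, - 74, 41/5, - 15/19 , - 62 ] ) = [  -  74,-62 ,-11, - 15/19,41/5,87] 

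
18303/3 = 6101 =6101.00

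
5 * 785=3925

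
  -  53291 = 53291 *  ( - 1)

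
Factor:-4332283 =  - 103^1 * 42061^1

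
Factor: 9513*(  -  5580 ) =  - 53082540 = - 2^2*3^4  *  5^1 *7^1  *31^1*151^1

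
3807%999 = 810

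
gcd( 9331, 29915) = 31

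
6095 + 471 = 6566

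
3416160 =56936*60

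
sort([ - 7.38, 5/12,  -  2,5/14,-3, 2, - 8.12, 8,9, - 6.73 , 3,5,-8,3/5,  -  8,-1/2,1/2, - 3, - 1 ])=[ - 8.12, - 8,  -  8,-7.38, - 6.73, - 3, - 3,  -  2,  -  1, - 1/2, 5/14,5/12, 1/2,3/5,2, 3 , 5,8,9]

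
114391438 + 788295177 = 902686615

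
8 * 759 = 6072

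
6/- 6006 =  - 1 + 1000/1001 = - 0.00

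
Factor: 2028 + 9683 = 7^2*239^1 = 11711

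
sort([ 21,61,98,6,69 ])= [ 6, 21,61 , 69, 98]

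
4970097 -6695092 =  - 1724995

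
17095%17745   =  17095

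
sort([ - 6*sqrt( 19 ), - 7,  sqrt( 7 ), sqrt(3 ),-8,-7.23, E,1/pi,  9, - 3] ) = [-6 * sqrt( 19), - 8,-7.23, - 7, - 3, 1/pi,sqrt ( 3), sqrt( 7 ), E,9]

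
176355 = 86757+89598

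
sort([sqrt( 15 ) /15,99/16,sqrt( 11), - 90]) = [ - 90,  sqrt(15 )/15, sqrt( 11 ) , 99/16]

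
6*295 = 1770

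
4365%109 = 5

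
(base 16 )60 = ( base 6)240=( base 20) 4g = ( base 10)96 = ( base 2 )1100000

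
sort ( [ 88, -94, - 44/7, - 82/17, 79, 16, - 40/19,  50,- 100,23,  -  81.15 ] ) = [  -  100, - 94,  -  81.15,  -  44/7, - 82/17, - 40/19,16, 23, 50, 79, 88 ] 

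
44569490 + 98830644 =143400134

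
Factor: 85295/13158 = 2^(-1)*3^( -2)*5^1*7^1 * 17^( - 1)*43^(  -  1)*2437^1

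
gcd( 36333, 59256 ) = 9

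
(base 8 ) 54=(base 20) 24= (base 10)44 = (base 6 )112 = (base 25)1J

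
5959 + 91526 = 97485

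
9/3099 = 3/1033 = 0.00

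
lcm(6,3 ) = 6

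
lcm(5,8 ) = 40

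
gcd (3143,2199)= 1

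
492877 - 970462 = - 477585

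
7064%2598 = 1868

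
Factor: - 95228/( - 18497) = 2^2*7^1  *  19^1 * 53^( - 1 )*179^1 * 349^(-1 )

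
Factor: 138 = 2^1 *3^1*23^1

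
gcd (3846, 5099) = 1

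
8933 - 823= 8110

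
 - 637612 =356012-993624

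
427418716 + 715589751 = 1143008467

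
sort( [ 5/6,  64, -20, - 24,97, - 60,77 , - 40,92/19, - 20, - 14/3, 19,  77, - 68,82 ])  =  [- 68,  -  60, - 40 , - 24, - 20,- 20, - 14/3,5/6,  92/19,19,64,  77,77 , 82 , 97 ]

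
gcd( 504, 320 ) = 8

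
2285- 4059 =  - 1774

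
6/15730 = 3/7865=0.00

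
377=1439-1062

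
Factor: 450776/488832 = 841/912 = 2^( - 4 )*3^( - 1 )*19^( - 1 )*29^2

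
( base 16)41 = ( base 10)65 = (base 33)1w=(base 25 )2F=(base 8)101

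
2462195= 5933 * 415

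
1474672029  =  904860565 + 569811464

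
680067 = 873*779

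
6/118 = 3/59 = 0.05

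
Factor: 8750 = 2^1*5^4 * 7^1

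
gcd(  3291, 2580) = 3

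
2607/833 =3  +  108/833=3.13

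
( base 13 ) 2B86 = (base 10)6363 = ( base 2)1100011011011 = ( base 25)a4d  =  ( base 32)66r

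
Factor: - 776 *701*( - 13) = 7071688 = 2^3 * 13^1*97^1* 701^1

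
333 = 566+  - 233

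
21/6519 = 7/2173 =0.00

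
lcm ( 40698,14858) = 936054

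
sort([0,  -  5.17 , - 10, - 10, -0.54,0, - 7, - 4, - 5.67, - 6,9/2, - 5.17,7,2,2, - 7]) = [ - 10, - 10, - 7, - 7 , - 6, - 5.67, - 5.17, - 5.17, - 4, - 0.54,0,0, 2,2 , 9/2,7]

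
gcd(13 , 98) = 1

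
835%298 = 239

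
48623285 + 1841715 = 50465000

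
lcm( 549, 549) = 549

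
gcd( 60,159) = 3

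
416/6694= 208/3347 = 0.06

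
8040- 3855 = 4185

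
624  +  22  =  646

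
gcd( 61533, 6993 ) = 27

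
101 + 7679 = 7780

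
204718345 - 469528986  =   - 264810641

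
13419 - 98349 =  - 84930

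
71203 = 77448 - 6245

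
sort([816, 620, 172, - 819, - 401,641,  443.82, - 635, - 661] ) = [ - 819, - 661,- 635,-401,172,443.82,  620,641, 816] 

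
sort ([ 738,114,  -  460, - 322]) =[ - 460,- 322,114,738]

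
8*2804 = 22432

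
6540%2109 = 213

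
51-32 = 19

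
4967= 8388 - 3421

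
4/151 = 4/151 = 0.03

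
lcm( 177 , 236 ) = 708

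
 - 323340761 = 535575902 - 858916663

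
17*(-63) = -1071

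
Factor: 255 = 3^1 * 5^1*17^1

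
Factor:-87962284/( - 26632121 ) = 2^2*17^1*29^( - 1)*317^ ( - 1)*743^1 * 1741^1*2897^( - 1 )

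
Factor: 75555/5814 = 2^( - 1 ) *5^1*17^(  -  1)*19^(-1 ) * 23^1*73^1 = 8395/646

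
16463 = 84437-67974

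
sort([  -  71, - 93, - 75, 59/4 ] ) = [ -93,  -  75,- 71, 59/4]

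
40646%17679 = 5288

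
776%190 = 16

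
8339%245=9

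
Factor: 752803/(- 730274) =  - 2^( - 1)*  365137^( - 1 ) *752803^1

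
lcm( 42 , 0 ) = 0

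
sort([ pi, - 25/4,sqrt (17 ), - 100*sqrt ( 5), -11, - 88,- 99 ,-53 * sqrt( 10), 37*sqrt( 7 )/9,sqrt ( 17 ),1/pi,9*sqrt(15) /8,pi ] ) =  [-100*sqrt( 5), - 53*sqrt( 10), - 99,-88, - 11, - 25/4,1/pi,pi,pi , sqrt(17)  ,  sqrt( 17 ),  9*sqrt ( 15)/8,37*sqrt( 7)/9]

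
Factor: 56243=11^1* 5113^1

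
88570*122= 10805540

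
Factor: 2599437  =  3^1*23^1*101^1*373^1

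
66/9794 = 33/4897 =0.01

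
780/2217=260/739 = 0.35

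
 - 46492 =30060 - 76552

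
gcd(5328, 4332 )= 12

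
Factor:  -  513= - 3^3*19^1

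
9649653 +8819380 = 18469033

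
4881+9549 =14430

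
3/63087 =1/21029  =  0.00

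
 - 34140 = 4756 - 38896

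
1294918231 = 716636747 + 578281484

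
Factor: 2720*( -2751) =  - 2^5*3^1*5^1*7^1*17^1*131^1 = - 7482720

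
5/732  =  5/732= 0.01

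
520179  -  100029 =420150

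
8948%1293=1190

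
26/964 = 13/482=0.03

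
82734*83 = 6866922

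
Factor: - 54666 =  - 2^1  *  3^2 *3037^1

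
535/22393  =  535/22393 = 0.02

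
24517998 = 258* 95031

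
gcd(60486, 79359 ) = 3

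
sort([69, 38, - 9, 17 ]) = [-9, 17, 38,69]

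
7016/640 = 877/80 = 10.96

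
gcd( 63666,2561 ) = 1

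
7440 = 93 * 80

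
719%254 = 211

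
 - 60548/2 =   -  30274 = - 30274.00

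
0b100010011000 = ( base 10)2200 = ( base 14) B32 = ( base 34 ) 1UO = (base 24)3jg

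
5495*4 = 21980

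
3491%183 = 14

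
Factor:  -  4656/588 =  - 2^2* 7^( -2)*97^1 = - 388/49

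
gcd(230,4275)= 5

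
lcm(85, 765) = 765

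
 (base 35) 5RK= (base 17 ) 1791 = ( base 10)7090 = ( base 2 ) 1101110110010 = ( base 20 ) hea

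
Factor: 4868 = 2^2*1217^1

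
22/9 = 2 + 4/9 = 2.44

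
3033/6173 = 3033/6173=0.49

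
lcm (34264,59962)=239848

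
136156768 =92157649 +43999119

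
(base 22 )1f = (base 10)37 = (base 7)52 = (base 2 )100101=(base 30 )17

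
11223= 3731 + 7492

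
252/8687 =36/1241=0.03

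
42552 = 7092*6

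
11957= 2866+9091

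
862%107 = 6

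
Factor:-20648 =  - 2^3*29^1*89^1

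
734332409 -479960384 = 254372025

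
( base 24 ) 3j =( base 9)111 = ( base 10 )91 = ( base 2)1011011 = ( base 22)43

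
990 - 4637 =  - 3647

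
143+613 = 756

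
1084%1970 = 1084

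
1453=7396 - 5943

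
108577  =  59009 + 49568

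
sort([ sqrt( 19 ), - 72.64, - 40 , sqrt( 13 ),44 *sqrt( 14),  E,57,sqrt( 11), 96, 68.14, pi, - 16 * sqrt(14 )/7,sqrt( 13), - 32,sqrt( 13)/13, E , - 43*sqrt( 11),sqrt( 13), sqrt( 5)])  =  [ - 43*sqrt( 11 ),-72.64, - 40, - 32 , - 16 * sqrt(14)/7, sqrt(13 ) /13 , sqrt (5),  E,  E , pi,sqrt( 11),  sqrt( 13 ),  sqrt( 13 ), sqrt(13),sqrt(19 ), 57,  68.14 , 96, 44*sqrt( 14)] 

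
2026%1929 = 97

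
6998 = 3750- - 3248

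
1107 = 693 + 414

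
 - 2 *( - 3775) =7550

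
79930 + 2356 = 82286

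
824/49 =16 + 40/49 = 16.82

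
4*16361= 65444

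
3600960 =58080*62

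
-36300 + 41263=4963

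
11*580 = 6380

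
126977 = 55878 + 71099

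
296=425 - 129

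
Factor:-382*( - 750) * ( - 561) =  - 160726500  =  -2^2*3^2*5^3 * 11^1*17^1*191^1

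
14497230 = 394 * 36795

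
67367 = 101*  667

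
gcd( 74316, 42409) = 1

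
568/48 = 11 + 5/6 = 11.83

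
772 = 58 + 714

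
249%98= 53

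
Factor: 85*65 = 5^2*13^1*17^1  =  5525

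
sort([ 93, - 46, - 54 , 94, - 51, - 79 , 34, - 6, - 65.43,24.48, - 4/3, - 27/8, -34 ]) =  [ - 79, - 65.43,-54, - 51 , - 46 ,  -  34 ,  -  6,-27/8, - 4/3 , 24.48 , 34 , 93, 94]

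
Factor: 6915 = 3^1*5^1*461^1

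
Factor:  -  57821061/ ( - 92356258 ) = 2^( - 1) * 3^1*83^(-1)*271^(-1)*2053^( - 1) * 19273687^1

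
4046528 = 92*43984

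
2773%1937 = 836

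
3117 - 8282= -5165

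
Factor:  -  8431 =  - 8431^1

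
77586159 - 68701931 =8884228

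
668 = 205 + 463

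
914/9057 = 914/9057  =  0.10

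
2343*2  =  4686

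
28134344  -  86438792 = -58304448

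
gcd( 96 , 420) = 12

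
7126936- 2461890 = 4665046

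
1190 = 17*70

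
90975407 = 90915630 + 59777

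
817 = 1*817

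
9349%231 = 109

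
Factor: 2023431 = 3^1*61^1*11057^1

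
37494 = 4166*9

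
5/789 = 5/789 = 0.01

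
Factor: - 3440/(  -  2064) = 5/3 = 3^( - 1) * 5^1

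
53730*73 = 3922290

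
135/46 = 135/46 = 2.93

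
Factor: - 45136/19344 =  - 3^( - 1)*7^1 = - 7/3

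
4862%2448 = 2414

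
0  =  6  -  6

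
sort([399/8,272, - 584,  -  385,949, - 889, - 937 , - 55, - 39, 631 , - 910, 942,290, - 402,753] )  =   [ - 937,-910, - 889, -584, - 402, - 385, - 55 , - 39,399/8,272,290,631,753,  942, 949 ] 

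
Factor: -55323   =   - 3^4 * 683^1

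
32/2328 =4/291 = 0.01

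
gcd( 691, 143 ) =1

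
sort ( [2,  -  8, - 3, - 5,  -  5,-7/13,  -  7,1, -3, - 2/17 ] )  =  [-8, -7, - 5, - 5, - 3,- 3,-7/13,-2/17,  1, 2]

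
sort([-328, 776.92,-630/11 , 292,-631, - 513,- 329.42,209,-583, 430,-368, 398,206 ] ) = [ - 631,-583, - 513,-368, - 329.42,-328, - 630/11 , 206,209,292, 398,  430,776.92 ]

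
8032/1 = 8032  =  8032.00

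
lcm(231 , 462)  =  462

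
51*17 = 867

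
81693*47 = 3839571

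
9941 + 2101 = 12042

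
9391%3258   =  2875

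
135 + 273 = 408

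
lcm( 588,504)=3528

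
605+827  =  1432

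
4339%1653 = 1033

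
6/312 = 1/52 = 0.02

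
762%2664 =762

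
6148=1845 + 4303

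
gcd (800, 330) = 10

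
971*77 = 74767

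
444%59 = 31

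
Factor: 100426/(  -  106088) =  - 337/356= - 2^(-2 )*89^( - 1)*337^1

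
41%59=41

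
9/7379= 9/7379 = 0.00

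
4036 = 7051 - 3015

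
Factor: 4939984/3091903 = 2^4*7^2*6301^1 * 3091903^( - 1 )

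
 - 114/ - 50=57/25 = 2.28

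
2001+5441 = 7442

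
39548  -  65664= - 26116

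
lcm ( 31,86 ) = 2666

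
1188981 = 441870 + 747111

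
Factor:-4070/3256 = - 2^(-2)*5^1 = -5/4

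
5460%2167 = 1126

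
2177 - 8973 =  - 6796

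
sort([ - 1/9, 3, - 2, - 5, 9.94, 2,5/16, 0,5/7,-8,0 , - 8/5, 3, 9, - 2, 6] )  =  [-8, - 5, - 2, - 2,- 8/5, - 1/9, 0,0,5/16, 5/7,2, 3, 3,6,9,9.94]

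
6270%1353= 858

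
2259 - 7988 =-5729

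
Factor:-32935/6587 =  - 5 = - 5^1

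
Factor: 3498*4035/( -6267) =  - 2^1*3^1*5^1*11^1*53^1*269^1*2089^(-1 ) = - 4704810/2089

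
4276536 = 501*8536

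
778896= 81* 9616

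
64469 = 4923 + 59546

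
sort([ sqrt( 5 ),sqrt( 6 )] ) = [sqrt( 5),sqrt( 6)]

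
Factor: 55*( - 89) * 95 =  - 465025 = -5^2*11^1*19^1*89^1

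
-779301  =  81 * ( -9621) 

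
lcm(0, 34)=0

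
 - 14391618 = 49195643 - 63587261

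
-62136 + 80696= 18560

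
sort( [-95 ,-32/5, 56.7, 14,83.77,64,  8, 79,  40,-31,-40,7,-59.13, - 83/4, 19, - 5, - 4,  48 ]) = [ -95,- 59.13 , - 40, - 31, - 83/4, - 32/5,- 5, - 4, 7,  8,  14, 19,40, 48 , 56.7,64, 79, 83.77]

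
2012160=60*33536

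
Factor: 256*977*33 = 8253696=2^8*3^1*11^1*977^1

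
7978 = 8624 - 646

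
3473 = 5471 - 1998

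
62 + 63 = 125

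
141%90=51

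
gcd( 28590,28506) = 6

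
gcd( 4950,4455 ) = 495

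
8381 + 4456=12837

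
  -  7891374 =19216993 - 27108367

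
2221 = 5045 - 2824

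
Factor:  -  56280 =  - 2^3*3^1*5^1*7^1*67^1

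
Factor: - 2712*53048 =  - 2^6*3^1*19^1*113^1*349^1 = - 143866176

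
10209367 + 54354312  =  64563679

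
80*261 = 20880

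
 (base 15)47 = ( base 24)2j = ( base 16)43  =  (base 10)67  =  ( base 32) 23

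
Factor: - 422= - 2^1*211^1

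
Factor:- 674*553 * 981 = -2^1*3^2*7^1  *79^1  *109^1*337^1=- 365640282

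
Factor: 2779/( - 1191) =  - 7/3 = - 3^(-1 )*7^1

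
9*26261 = 236349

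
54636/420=130+ 3/35 = 130.09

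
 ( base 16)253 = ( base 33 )i1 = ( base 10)595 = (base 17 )210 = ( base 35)H0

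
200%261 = 200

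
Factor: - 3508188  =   - 2^2 * 3^1*17^1*29^1*593^1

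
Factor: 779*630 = 2^1*3^2 * 5^1*7^1*19^1*41^1 = 490770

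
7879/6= 1313+1/6=1313.17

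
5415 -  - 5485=10900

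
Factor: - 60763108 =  - 2^2* 7^1*2170111^1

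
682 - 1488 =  - 806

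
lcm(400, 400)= 400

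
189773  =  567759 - 377986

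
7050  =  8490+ - 1440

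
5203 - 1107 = 4096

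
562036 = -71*(-7916 ) 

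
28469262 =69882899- 41413637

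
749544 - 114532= 635012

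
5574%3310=2264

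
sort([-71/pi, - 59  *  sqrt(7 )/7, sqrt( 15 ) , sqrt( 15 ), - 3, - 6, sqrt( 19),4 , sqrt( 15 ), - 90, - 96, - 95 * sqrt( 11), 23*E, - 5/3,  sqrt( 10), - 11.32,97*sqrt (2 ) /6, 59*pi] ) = [ - 95  *  sqrt(11), - 96, -90, - 71/pi, - 59*sqrt( 7 )/7,  -  11.32, - 6, - 3, - 5/3, sqrt( 10), sqrt(15),sqrt(15), sqrt(15), 4, sqrt(19), 97* sqrt( 2 ) /6, 23*E,59 * pi]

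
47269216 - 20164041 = 27105175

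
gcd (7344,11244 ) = 12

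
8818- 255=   8563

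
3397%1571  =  255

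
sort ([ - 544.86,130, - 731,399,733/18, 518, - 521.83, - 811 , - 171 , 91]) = [ - 811, - 731, - 544.86, - 521.83, - 171,733/18,91, 130,399 , 518] 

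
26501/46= 576 + 5/46 = 576.11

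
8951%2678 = 917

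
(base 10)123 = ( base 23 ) 58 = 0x7B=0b1111011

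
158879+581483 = 740362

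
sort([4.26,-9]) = [-9, 4.26] 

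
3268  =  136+3132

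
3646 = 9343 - 5697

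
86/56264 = 43/28132  =  0.00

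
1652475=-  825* ( - 2003) 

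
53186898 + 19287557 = 72474455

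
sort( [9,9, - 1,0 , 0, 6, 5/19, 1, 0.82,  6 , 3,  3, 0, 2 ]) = [ - 1, 0,  0, 0,5/19, 0.82, 1,2, 3, 3,6, 6,9, 9] 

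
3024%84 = 0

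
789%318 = 153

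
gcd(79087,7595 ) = 1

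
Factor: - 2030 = -2^1 * 5^1*7^1*29^1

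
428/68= 6 + 5/17 = 6.29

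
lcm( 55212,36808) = 110424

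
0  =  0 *94860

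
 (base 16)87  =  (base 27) 50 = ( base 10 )135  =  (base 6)343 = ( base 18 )79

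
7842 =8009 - 167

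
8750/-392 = -23 + 19/28 = -22.32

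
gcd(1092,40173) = 21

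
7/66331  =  7/66331  =  0.00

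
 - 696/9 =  - 232/3= - 77.33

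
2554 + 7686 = 10240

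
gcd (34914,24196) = 46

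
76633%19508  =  18109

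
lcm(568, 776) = 55096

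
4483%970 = 603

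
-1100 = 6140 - 7240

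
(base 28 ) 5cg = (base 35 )3H2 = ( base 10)4272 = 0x10B0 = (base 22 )8i4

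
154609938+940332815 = 1094942753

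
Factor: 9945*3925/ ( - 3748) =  - 39034125/3748 = - 2^( - 2 )* 3^2*5^3*13^1  *17^1 * 157^1* 937^( - 1)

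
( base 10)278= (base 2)100010110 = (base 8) 426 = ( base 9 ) 338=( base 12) 1B2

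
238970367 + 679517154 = 918487521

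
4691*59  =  276769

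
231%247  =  231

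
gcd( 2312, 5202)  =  578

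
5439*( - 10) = - 54390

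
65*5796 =376740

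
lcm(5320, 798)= 15960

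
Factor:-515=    - 5^1*103^1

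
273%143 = 130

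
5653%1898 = 1857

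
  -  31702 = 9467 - 41169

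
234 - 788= - 554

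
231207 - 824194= - 592987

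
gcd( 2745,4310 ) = 5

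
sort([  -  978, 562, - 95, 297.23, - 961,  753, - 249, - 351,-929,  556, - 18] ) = [  -  978,- 961, - 929, - 351,-249, - 95,-18,297.23,556,  562,  753] 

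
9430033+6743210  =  16173243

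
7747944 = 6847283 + 900661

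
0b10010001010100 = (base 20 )1350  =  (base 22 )J4G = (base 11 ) 6a95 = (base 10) 9300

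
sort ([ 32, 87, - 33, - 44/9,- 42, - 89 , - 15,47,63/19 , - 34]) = [ - 89 , -42, - 34,- 33, - 15,-44/9, 63/19 , 32, 47, 87]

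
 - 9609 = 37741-47350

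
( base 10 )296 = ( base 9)358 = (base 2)100101000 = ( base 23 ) CK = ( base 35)8G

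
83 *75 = 6225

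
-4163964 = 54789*( - 76 )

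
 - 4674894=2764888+-7439782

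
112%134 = 112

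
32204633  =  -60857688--93062321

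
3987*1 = 3987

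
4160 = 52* 80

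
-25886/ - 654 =12943/327 = 39.58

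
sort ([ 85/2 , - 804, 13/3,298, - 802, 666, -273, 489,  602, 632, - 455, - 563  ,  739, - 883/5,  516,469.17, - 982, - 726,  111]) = [ - 982, - 804, - 802, - 726,-563 , - 455, - 273, - 883/5, 13/3,85/2 , 111, 298, 469.17,  489, 516, 602,  632,666, 739]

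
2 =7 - 5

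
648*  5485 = 3554280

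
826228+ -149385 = 676843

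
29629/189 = 29629/189 =156.77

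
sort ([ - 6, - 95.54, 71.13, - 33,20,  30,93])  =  [  -  95.54, - 33 , - 6,20,30, 71.13, 93 ] 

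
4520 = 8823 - 4303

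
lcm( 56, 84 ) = 168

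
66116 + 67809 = 133925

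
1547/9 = 171 + 8/9 = 171.89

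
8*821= 6568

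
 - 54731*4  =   - 218924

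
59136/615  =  19712/205= 96.16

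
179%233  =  179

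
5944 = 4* 1486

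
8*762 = 6096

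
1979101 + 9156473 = 11135574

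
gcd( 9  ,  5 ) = 1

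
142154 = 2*71077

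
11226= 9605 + 1621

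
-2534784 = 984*( -2576) 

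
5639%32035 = 5639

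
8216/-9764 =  - 2054/2441= -  0.84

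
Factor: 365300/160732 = 5^2*11^( - 1) = 25/11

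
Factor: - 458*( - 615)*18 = 5070060 = 2^2 * 3^3* 5^1*41^1  *229^1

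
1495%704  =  87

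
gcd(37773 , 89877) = 3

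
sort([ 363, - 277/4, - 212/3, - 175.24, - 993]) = [ - 993,  -  175.24, - 212/3,-277/4, 363 ] 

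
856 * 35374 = 30280144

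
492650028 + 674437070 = 1167087098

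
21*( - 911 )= - 19131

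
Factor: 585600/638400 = 122/133 =2^1 * 7^(  -  1)*19^( - 1) *61^1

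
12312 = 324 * 38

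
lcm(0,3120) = 0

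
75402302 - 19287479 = 56114823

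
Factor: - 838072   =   - 2^3*104759^1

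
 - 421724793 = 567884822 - 989609615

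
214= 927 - 713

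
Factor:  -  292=-2^2*73^1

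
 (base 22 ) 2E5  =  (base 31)1AA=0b10100000001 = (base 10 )1281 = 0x501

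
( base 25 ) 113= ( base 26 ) p3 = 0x28D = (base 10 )653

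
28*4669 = 130732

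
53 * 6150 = 325950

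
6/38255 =6/38255 =0.00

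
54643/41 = 54643/41 = 1332.76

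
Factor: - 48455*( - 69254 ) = 2^1*5^1 * 11^1* 31^1 *881^1*1117^1 = 3355702570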